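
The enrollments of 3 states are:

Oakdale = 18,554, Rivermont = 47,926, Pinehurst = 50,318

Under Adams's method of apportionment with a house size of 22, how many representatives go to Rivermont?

9

Standard divisor 116798/22 ≈ 5309; standard quotas: Oakdale 3.495, Rivermont 9.027, Pinehurst 9.478.
Rounding up gives 4, 10, 10 = 24 seats, so the divisor must be adjusted.
With modified divisor 5800: modified quotas Oakdale 3.199, Rivermont 8.263, Pinehurst 8.676.
Rounding up: Oakdale 4, Rivermont 9, Pinehurst 9 (total 22).
Rivermont receives 9.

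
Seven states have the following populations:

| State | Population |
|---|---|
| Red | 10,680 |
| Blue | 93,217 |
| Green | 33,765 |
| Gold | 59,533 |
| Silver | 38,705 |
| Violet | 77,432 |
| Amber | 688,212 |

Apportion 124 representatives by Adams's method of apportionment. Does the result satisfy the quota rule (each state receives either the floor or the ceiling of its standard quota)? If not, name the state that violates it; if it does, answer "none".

Amber

Standard quotas: Red 1.322, Blue 11.541, Green 4.180, Gold 7.371, Silver 4.792, Violet 9.587, Amber 85.207.
Adams allocation: Red 2, Blue 12, Green 5, Gold 8, Silver 5, Violet 10, Amber 82.
Amber has quota 85.207 (lower 85, upper 86) but receives 82 — outside the quota interval.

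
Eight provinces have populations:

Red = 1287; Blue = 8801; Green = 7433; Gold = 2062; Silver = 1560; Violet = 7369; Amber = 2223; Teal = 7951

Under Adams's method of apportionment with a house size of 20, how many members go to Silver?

Standard divisor 38686/20 ≈ 1934.3; standard quotas: Red 0.665, Blue 4.550, Green 3.843, Gold 1.066, Silver 0.806, Violet 3.810, Amber 1.149, Teal 4.111.
Rounding up gives 1, 5, 4, 2, 1, 4, 2, 5 = 24 seats, so the divisor must be adjusted.
With modified divisor 2300: modified quotas Red 0.560, Blue 3.827, Green 3.232, Gold 0.897, Silver 0.678, Violet 3.204, Amber 0.967, Teal 3.457.
Rounding up: Red 1, Blue 4, Green 4, Gold 1, Silver 1, Violet 4, Amber 1, Teal 4 (total 20).
Silver receives 1.

1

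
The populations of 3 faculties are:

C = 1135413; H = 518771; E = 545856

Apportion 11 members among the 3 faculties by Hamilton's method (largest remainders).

Standard divisor: 2200040 ÷ 11 ≈ 200003.636.
Standard quotas: C 5.6770, H 2.5938, E 2.7292.
Lower quotas: C 5, H 2, E 2 (sum 9, leaving 2 seats).
Remainders in descending order: E 0.7292, C 0.6770, H 0.5938.
Largest remainders: E, C receive the extra seats.

C: 6, H: 2, E: 3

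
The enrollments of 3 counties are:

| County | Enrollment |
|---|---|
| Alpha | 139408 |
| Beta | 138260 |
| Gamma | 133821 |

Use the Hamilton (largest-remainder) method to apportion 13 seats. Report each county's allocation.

Total 411489; standard divisor 411489/13 = 31653.
Standard quotas: Alpha 4.4043, Beta 4.3680, Gamma 4.2278.
Lower quotas: Alpha 4, Beta 4, Gamma 4 (sum 12, leaving 1 seat).
Remainders in descending order: Alpha 0.4043, Beta 0.3680, Gamma 0.2278.
Largest remainder: Alpha receives the extra seat.

Alpha 5, Beta 4, Gamma 4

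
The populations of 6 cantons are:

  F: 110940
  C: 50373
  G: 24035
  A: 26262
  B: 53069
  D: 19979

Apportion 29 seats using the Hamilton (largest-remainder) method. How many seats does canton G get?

Standard divisor: 284658 ÷ 29 ≈ 9815.793.
Standard quotas: F 11.3022, C 5.1318, G 2.4486, A 2.6755, B 5.4065, D 2.0354.
Lower quotas: F 11, C 5, G 2, A 2, B 5, D 2 (sum 27, leaving 2 seats).
Remainders in descending order: A 0.6755, G 0.4486, B 0.4065, F 0.3022, C 0.1318, D 0.0354.
The surplus seats go to A, G.
G receives 3.

3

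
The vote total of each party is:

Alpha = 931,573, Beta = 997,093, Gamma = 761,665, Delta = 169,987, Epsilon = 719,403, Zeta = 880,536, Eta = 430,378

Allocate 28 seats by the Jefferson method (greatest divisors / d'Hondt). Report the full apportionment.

Alpha 6, Beta 6, Gamma 4, Delta 1, Epsilon 4, Zeta 5, Eta 2

Standard divisor 4890635/28 ≈ 174665.536; standard quotas: Alpha 5.333, Beta 5.709, Gamma 4.361, Delta 0.973, Epsilon 4.119, Zeta 5.041, Eta 2.464.
Rounding down gives 5, 5, 4, 0, 4, 5, 2 = 25 seats, so the divisor must be adjusted.
With modified divisor 153800: modified quotas Alpha 6.057, Beta 6.483, Gamma 4.952, Delta 1.105, Epsilon 4.678, Zeta 5.725, Eta 2.798.
Rounding down: Alpha 6, Beta 6, Gamma 4, Delta 1, Epsilon 4, Zeta 5, Eta 2 (total 28).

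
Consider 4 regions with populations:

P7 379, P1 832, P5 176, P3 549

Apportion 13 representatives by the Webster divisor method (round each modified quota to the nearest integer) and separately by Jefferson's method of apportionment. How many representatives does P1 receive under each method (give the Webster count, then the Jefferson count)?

5 and 6

Webster: P7 3, P1 5, P5 1, P3 4.
Jefferson: P7 2, P1 6, P5 1, P3 4.
P1 gets 5 under Webster and 6 under Jefferson.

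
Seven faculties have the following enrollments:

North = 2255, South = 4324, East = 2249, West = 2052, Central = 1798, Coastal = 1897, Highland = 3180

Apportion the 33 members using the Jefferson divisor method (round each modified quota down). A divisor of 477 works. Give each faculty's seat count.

North 4, South 9, East 4, West 4, Central 3, Coastal 3, Highland 6

With modified divisor 477: modified quotas North 4.727, South 9.065, East 4.715, West 4.302, Central 3.769, Coastal 3.977, Highland 6.667.
Rounding down: North 4, South 9, East 4, West 4, Central 3, Coastal 3, Highland 6 (total 33).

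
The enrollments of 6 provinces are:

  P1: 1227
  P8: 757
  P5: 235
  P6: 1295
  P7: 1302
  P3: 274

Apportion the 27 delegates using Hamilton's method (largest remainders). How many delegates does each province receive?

P1=7, P8=4, P5=1, P6=7, P7=7, P3=1

Standard divisor: 5090 ÷ 27 ≈ 188.519.
Standard quotas: P1 6.509, P8 4.016, P5 1.247, P6 6.869, P7 6.906, P3 1.453.
Lower quotas: P1 6, P8 4, P5 1, P6 6, P7 6, P3 1 (sum 24, leaving 3 seats).
Remainders in descending order: P7 0.906, P6 0.869, P1 0.509, P3 0.453, P5 0.247, P8 0.016.
The surplus seats go to P7, P6, P1.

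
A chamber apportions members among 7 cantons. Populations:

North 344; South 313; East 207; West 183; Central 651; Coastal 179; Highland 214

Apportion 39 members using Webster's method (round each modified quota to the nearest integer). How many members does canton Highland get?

4

Standard divisor 2091/39 ≈ 53.615; standard quotas: North 6.416, South 5.838, East 3.861, West 3.413, Central 12.142, Coastal 3.339, Highland 3.991.
Rounding to the nearest integer gives 6, 6, 4, 3, 12, 3, 4 = 38 seats, so the divisor must be adjusted.
With modified divisor 52.6: modified quotas North 6.540, South 5.951, East 3.935, West 3.479, Central 12.376, Coastal 3.403, Highland 4.068.
Rounding to the nearest integer: North 7, South 6, East 4, West 3, Central 12, Coastal 3, Highland 4 (total 39).
Highland receives 4.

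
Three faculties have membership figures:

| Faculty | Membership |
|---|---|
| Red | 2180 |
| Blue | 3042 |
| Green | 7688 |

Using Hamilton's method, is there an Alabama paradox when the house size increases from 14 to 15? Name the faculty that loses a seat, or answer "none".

At 14 seats: Red 3, Blue 3, Green 8.
At 15 seats: Red 2, Blue 4, Green 9.
Red drops from 3 to 2.

Red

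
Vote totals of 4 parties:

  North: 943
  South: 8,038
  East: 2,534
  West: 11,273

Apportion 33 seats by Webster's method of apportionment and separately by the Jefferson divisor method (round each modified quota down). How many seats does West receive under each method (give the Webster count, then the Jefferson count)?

16 and 17

Webster: North 1, South 12, East 4, West 16.
Jefferson: North 1, South 12, East 3, West 17.
West gets 16 under Webster and 17 under Jefferson.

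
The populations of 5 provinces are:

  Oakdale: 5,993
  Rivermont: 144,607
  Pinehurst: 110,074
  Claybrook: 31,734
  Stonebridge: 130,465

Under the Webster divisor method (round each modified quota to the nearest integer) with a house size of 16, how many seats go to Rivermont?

6

Standard divisor 422873/16 ≈ 26429.562; standard quotas: Oakdale 0.227, Rivermont 5.471, Pinehurst 4.165, Claybrook 1.201, Stonebridge 4.936.
Rounding to the nearest integer gives 0, 5, 4, 1, 5 = 15 seats, so the divisor must be adjusted.
With modified divisor 25400: modified quotas Oakdale 0.236, Rivermont 5.693, Pinehurst 4.334, Claybrook 1.249, Stonebridge 5.136.
Rounding to the nearest integer: Oakdale 0, Rivermont 6, Pinehurst 4, Claybrook 1, Stonebridge 5 (total 16).
Rivermont receives 6.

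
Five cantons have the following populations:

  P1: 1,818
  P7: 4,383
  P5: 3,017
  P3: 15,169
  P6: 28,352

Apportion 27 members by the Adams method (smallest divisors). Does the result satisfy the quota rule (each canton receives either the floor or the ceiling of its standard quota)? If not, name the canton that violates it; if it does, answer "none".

none

Standard quotas: P1 0.931, P7 2.244, P5 1.545, P3 7.766, P6 14.515.
Adams allocation: P1 1, P7 3, P5 2, P3 7, P6 14.
Every allocation lies between the lower and upper quota.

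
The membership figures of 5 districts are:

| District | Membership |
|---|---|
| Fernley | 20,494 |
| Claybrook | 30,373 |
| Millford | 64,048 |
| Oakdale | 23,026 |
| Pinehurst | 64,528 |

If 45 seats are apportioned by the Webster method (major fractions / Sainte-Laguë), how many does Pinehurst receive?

14

Standard divisor 202469/45 ≈ 4499.311; standard quotas: Fernley 4.555, Claybrook 6.751, Millford 14.235, Oakdale 5.118, Pinehurst 14.342.
Rounding to the nearest integer gives Fernley 5, Claybrook 7, Millford 14, Oakdale 5, Pinehurst 14 — total 45, matching the house size, so no adjustment is needed.
Pinehurst receives 14.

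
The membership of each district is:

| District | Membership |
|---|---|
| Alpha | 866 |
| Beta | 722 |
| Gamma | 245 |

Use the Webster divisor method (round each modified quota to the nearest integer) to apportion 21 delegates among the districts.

Alpha=10, Beta=8, Gamma=3

Standard divisor 1833/21 ≈ 87.286; standard quotas: Alpha 9.921, Beta 8.272, Gamma 2.807.
Rounding to the nearest integer gives Alpha 10, Beta 8, Gamma 3 — total 21, matching the house size, so no adjustment is needed.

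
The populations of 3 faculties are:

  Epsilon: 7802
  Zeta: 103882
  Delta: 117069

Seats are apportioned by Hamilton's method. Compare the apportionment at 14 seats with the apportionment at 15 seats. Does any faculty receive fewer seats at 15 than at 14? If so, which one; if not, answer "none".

At 14 seats: Epsilon 1, Zeta 6, Delta 7.
At 15 seats: Epsilon 0, Zeta 7, Delta 8.
Epsilon drops from 1 to 0.

Epsilon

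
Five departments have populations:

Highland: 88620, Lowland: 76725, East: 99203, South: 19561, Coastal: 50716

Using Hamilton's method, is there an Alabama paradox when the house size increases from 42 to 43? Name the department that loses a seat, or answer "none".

South

At 42 seats: Highland 11, Lowland 10, East 12, South 3, Coastal 6.
At 43 seats: Highland 11, Lowland 10, East 13, South 2, Coastal 7.
South drops from 3 to 2.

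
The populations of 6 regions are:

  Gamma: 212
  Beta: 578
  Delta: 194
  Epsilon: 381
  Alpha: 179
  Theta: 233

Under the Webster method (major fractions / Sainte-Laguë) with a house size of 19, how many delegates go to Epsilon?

Standard divisor 1777/19 ≈ 93.526; standard quotas: Gamma 2.267, Beta 6.180, Delta 2.074, Epsilon 4.074, Alpha 1.914, Theta 2.491.
Rounding to the nearest integer gives 2, 6, 2, 4, 2, 2 = 18 seats, so the divisor must be adjusted.
With modified divisor 90: modified quotas Gamma 2.356, Beta 6.422, Delta 2.156, Epsilon 4.233, Alpha 1.989, Theta 2.589.
Rounding to the nearest integer: Gamma 2, Beta 6, Delta 2, Epsilon 4, Alpha 2, Theta 3 (total 19).
Epsilon receives 4.

4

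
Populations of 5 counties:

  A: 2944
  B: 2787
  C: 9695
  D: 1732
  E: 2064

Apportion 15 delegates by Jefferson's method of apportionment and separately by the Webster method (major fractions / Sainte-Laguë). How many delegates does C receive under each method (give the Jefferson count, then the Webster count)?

9 and 8

Jefferson: A 2, B 2, C 9, D 1, E 1.
Webster: A 2, B 2, C 8, D 1, E 2.
C gets 9 under Jefferson and 8 under Webster.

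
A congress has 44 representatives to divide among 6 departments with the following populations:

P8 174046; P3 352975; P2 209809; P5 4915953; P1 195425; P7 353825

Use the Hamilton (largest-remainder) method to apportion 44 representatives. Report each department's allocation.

P8 1, P3 3, P2 1, P5 35, P1 1, P7 3

Standard divisor: 6202033 ÷ 44 ≈ 140955.295.
Standard quotas: P8 1.2348, P3 2.5042, P2 1.4885, P5 34.8760, P1 1.3864, P7 2.5102.
Lower quotas: P8 1, P3 2, P2 1, P5 34, P1 1, P7 2 (sum 41, leaving 3 seats).
Remainders in descending order: P5 0.8760, P7 0.5102, P3 0.5042, P2 0.4885, P1 0.3864, P8 0.2348.
The surplus seats go to P5, P7, P3.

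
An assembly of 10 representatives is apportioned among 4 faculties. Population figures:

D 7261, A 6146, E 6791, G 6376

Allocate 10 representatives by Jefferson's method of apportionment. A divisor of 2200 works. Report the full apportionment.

D 3, A 2, E 3, G 2

With modified divisor 2200: modified quotas D 3.300, A 2.794, E 3.087, G 2.898.
Rounding down: D 3, A 2, E 3, G 2 (total 10).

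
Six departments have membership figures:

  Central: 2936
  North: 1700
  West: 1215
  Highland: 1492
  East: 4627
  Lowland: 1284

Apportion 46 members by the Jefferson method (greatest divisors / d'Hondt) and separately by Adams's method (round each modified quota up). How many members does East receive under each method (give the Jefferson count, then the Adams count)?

Jefferson: Central 10, North 6, West 4, Highland 5, East 17, Lowland 4.
Adams: Central 10, North 6, West 4, Highland 5, East 16, Lowland 5.
East gets 17 under Jefferson and 16 under Adams.

17 and 16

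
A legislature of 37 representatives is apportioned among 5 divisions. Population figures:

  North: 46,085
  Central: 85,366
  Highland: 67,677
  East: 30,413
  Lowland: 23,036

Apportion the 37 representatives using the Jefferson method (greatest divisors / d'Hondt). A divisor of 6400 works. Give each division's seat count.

With modified divisor 6400: modified quotas North 7.201, Central 13.338, Highland 10.575, East 4.752, Lowland 3.599.
Rounding down: North 7, Central 13, Highland 10, East 4, Lowland 3 (total 37).

North=7, Central=13, Highland=10, East=4, Lowland=3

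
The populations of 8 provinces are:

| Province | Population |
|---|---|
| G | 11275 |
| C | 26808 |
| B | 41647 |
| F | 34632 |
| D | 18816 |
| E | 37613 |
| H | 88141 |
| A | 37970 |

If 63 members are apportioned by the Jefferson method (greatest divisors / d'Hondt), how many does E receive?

8

Standard divisor 296902/63 ≈ 4712.73; standard quotas: G 2.392, C 5.688, B 8.837, F 7.349, D 3.993, E 7.981, H 18.703, A 8.057.
Rounding down gives 2, 5, 8, 7, 3, 7, 18, 8 = 58 seats, so the divisor must be adjusted.
With modified divisor 4440: modified quotas G 2.539, C 6.038, B 9.380, F 7.800, D 4.238, E 8.471, H 19.852, A 8.552.
Rounding down: G 2, C 6, B 9, F 7, D 4, E 8, H 19, A 8 (total 63).
E receives 8.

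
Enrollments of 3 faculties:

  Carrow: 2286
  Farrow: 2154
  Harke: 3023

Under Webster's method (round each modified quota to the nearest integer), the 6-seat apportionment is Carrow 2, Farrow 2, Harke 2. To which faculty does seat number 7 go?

Harke

Priority for the next seat is population ÷ (current seats + 0.5).
Priorities: Carrow 914.400, Farrow 861.600, Harke 1209.200.
Highest priority: Harke.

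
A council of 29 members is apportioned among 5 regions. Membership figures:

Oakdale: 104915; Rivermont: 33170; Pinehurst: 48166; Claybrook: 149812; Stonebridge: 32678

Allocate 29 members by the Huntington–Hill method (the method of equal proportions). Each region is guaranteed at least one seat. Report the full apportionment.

Oakdale=8, Rivermont=3, Pinehurst=4, Claybrook=11, Stonebridge=3

With divisor 13190: modified quotas Oakdale 7.954, Rivermont 2.515, Pinehurst 3.652, Claybrook 11.358, Stonebridge 2.477.
Geometric-mean thresholds: Oakdale √(7·8)=7.483, Rivermont √(2·3)=2.449, Pinehurst √(3·4)=3.464, Claybrook √(11·12)=11.489, Stonebridge √(2·3)=2.449.
Each quota rounded against its threshold gives Oakdale 8, Rivermont 3, Pinehurst 4, Claybrook 11, Stonebridge 3 (total 29).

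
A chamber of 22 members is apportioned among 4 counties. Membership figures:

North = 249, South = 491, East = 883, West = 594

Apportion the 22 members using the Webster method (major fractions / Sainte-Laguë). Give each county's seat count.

Standard divisor 2217/22 ≈ 100.773; standard quotas: North 2.471, South 4.872, East 8.762, West 5.894.
Rounding to the nearest integer gives North 2, South 5, East 9, West 6 — total 22, matching the house size, so no adjustment is needed.

North 2; South 5; East 9; West 6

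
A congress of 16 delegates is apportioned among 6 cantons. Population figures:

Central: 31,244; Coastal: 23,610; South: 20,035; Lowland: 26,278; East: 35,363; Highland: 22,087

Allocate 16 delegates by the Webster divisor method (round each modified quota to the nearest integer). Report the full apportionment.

Standard divisor 158617/16 ≈ 9913.562; standard quotas: Central 3.152, Coastal 2.382, South 2.021, Lowland 2.651, East 3.567, Highland 2.228.
Rounding to the nearest integer gives Central 3, Coastal 2, South 2, Lowland 3, East 4, Highland 2 — total 16, matching the house size, so no adjustment is needed.

Central=3, Coastal=2, South=2, Lowland=3, East=4, Highland=2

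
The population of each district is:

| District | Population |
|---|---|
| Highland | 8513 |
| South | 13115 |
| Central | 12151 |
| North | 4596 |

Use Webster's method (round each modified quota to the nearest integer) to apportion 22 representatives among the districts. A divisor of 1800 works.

Highland=5, South=7, Central=7, North=3

With modified divisor 1800: modified quotas Highland 4.729, South 7.286, Central 6.751, North 2.553.
Rounding to the nearest integer: Highland 5, South 7, Central 7, North 3 (total 22).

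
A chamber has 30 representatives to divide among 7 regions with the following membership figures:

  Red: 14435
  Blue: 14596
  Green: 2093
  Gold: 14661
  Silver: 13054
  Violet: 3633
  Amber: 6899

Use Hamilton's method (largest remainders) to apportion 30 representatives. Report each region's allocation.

Red: 6, Blue: 6, Green: 1, Gold: 6, Silver: 6, Violet: 2, Amber: 3

The standard divisor is 69371/30 ≈ 2312.367.
Standard quotas: Red 6.2425, Blue 6.3121, Green 0.9051, Gold 6.3403, Silver 5.6453, Violet 1.5711, Amber 2.9835.
Lower quotas: Red 6, Blue 6, Green 0, Gold 6, Silver 5, Violet 1, Amber 2 (sum 26, leaving 4 seats).
Remainders in descending order: Amber 0.9835, Green 0.9051, Silver 0.6453, Violet 0.5711, Gold 0.3403, Blue 0.3121, Red 0.2425.
The surplus seats go to Amber, Green, Silver, Violet.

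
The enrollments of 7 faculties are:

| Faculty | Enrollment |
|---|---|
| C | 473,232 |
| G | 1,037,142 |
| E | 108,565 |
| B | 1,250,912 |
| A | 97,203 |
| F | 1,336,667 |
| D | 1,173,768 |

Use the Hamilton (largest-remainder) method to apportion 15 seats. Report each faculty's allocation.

C 1; G 3; E 0; B 4; A 0; F 4; D 3

Total 5477489; standard divisor 5477489/15 ≈ 365165.933.
Standard quotas: C 1.2959, G 2.8402, E 0.2973, B 3.4256, A 0.2662, F 3.6604, D 3.2143.
Lower quotas: C 1, G 2, E 0, B 3, A 0, F 3, D 3 (sum 12, leaving 3 seats).
Remainders in descending order: G 0.8402, F 0.6604, B 0.4256, E 0.2973, C 0.2959, A 0.2662, D 0.2143.
The surplus seats go to G, F, B.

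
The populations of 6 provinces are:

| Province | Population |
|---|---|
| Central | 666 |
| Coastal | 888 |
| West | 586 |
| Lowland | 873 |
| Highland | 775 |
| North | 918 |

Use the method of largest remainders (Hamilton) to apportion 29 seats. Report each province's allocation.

Central 4, Coastal 5, West 4, Lowland 5, Highland 5, North 6

Standard divisor: 4706 ÷ 29 ≈ 162.276.
Standard quotas: Central 4.104, Coastal 5.472, West 3.611, Lowland 5.380, Highland 4.776, North 5.657.
Lower quotas: Central 4, Coastal 5, West 3, Lowland 5, Highland 4, North 5 (sum 26, leaving 3 seats).
Remainders in descending order: Highland 0.776, North 0.657, West 0.611, Coastal 0.472, Lowland 0.380, Central 0.104.
Largest remainders: Highland, North, West receive the extra seats.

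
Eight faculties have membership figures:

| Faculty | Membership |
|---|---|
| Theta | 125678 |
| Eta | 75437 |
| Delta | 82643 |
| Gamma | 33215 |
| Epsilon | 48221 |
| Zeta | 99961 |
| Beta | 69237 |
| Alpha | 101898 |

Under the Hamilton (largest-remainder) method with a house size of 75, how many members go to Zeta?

Total 636290; standard divisor 636290/75 ≈ 8483.867.
Standard quotas: Theta 14.8138, Eta 8.8918, Delta 9.7412, Gamma 3.9151, Epsilon 5.6838, Zeta 11.7825, Beta 8.1610, Alpha 12.0108.
Lower quotas: Theta 14, Eta 8, Delta 9, Gamma 3, Epsilon 5, Zeta 11, Beta 8, Alpha 12 (sum 70, leaving 5 seats).
Remainders in descending order: Gamma 0.9151, Eta 0.8918, Theta 0.8138, Zeta 0.7825, Delta 0.7412, Epsilon 0.6838, Beta 0.1610, Alpha 0.0108.
The surplus seats go to Gamma, Eta, Theta, Zeta, Delta.
Zeta receives 12.

12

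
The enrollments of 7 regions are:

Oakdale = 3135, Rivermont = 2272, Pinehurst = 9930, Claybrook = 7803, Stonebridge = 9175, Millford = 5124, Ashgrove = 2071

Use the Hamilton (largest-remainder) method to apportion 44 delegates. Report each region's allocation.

The standard divisor is 39510/44 ≈ 897.955.
Standard quotas: Oakdale 3.4913, Rivermont 2.5302, Pinehurst 11.0585, Claybrook 8.6897, Stonebridge 10.2177, Millford 5.7063, Ashgrove 2.3064.
Lower quotas: Oakdale 3, Rivermont 2, Pinehurst 11, Claybrook 8, Stonebridge 10, Millford 5, Ashgrove 2 (sum 41, leaving 3 seats).
Remainders in descending order: Millford 0.7063, Claybrook 0.6897, Rivermont 0.5302, Oakdale 0.4913, Ashgrove 0.3064, Stonebridge 0.2177, Pinehurst 0.0585.
Largest remainders: Millford, Claybrook, Rivermont receive the extra seats.

Oakdale: 3, Rivermont: 3, Pinehurst: 11, Claybrook: 9, Stonebridge: 10, Millford: 6, Ashgrove: 2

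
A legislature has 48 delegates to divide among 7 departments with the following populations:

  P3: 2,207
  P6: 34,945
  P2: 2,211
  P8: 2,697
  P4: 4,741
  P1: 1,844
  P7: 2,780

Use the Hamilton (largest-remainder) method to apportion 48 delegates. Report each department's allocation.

P3 2; P6 33; P2 2; P8 2; P4 4; P1 2; P7 3

Standard divisor: 51425 ÷ 48 ≈ 1071.354.
Standard quotas: P3 2.0600, P6 32.6176, P2 2.0637, P8 2.5174, P4 4.4252, P1 1.7212, P7 2.5948.
Lower quotas: P3 2, P6 32, P2 2, P8 2, P4 4, P1 1, P7 2 (sum 45, leaving 3 seats).
Remainders in descending order: P1 0.7212, P6 0.6176, P7 0.5948, P8 0.5174, P4 0.4252, P2 0.0637, P3 0.0600.
Largest remainders: P1, P6, P7 receive the extra seats.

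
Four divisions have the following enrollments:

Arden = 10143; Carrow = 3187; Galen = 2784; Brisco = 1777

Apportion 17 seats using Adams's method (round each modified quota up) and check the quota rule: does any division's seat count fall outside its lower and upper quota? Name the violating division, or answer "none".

Standard quotas: Arden 9.638, Carrow 3.028, Galen 2.645, Brisco 1.689.
Adams allocation: Arden 9, Carrow 3, Galen 3, Brisco 2.
Every allocation lies between the lower and upper quota.

none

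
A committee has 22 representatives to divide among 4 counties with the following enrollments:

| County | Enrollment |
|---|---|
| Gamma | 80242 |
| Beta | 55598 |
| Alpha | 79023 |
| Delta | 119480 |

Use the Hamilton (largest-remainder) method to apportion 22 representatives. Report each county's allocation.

The standard divisor is 334343/22 ≈ 15197.409.
Standard quotas: Gamma 5.2800, Beta 3.6584, Alpha 5.1998, Delta 7.8619.
Lower quotas: Gamma 5, Beta 3, Alpha 5, Delta 7 (sum 20, leaving 2 seats).
Remainders in descending order: Delta 0.8619, Beta 0.6584, Gamma 0.2800, Alpha 0.1998.
Largest remainders: Delta, Beta receive the extra seats.

Gamma=5, Beta=4, Alpha=5, Delta=8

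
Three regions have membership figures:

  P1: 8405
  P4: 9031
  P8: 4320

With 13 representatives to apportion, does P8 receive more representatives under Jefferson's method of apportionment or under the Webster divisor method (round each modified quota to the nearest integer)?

Jefferson: P1 5, P4 6, P8 2.
Webster: P1 5, P4 5, P8 3.
P8 gets 2 under Jefferson and 3 under Webster.

Webster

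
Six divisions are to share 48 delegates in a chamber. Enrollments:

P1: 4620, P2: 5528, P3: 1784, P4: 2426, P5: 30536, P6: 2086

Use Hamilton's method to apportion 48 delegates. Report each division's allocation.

Total 46980; standard divisor 46980/48 ≈ 978.75.
Standard quotas: P1 4.7203, P2 5.6480, P3 1.8227, P4 2.4787, P5 31.1990, P6 2.1313.
Lower quotas: P1 4, P2 5, P3 1, P4 2, P5 31, P6 2 (sum 45, leaving 3 seats).
Remainders in descending order: P3 0.8227, P1 0.7203, P2 0.6480, P4 0.4787, P5 0.1990, P6 0.1313.
Largest remainders: P3, P1, P2 receive the extra seats.

P1: 5, P2: 6, P3: 2, P4: 2, P5: 31, P6: 2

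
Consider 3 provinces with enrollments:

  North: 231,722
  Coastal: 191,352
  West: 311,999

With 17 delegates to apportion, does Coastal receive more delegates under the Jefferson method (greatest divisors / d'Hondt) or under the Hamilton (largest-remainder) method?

Jefferson: North 5, Coastal 4, West 8.
Hamilton: North 5, Coastal 5, West 7.
Coastal gets 4 under Jefferson and 5 under Hamilton.

Hamilton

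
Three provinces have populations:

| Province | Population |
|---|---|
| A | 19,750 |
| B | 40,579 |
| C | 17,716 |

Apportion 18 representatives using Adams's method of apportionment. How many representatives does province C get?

4

Standard divisor 78045/18 ≈ 4335.833; standard quotas: A 4.555, B 9.359, C 4.086.
Rounding up gives 5, 10, 5 = 20 seats, so the divisor must be adjusted.
With modified divisor 4700: modified quotas A 4.202, B 8.634, C 3.769.
Rounding up: A 5, B 9, C 4 (total 18).
C receives 4.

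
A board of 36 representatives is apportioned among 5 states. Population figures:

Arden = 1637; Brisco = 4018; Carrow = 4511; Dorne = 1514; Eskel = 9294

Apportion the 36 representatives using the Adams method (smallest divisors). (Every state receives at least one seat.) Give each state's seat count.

Arden=3; Brisco=7; Carrow=8; Dorne=3; Eskel=15

Standard divisor 20974/36 ≈ 582.611; standard quotas: Arden 2.810, Brisco 6.897, Carrow 7.743, Dorne 2.599, Eskel 15.952.
Rounding up gives 3, 7, 8, 3, 16 = 37 seats, so the divisor must be adjusted.
With modified divisor 630: modified quotas Arden 2.598, Brisco 6.378, Carrow 7.160, Dorne 2.403, Eskel 14.752.
Rounding up: Arden 3, Brisco 7, Carrow 8, Dorne 3, Eskel 15 (total 36).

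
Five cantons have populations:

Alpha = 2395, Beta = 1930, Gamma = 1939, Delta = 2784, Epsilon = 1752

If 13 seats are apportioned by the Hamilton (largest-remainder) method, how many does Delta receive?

Total 10800; standard divisor 10800/13 ≈ 830.769.
Standard quotas: Alpha 2.883, Beta 2.323, Gamma 2.334, Delta 3.351, Epsilon 2.109.
Lower quotas: Alpha 2, Beta 2, Gamma 2, Delta 3, Epsilon 2 (sum 11, leaving 2 seats).
Remainders in descending order: Alpha 0.883, Delta 0.351, Gamma 0.334, Beta 0.323, Epsilon 0.109.
Largest remainders: Alpha, Delta receive the extra seats.
Delta receives 4.

4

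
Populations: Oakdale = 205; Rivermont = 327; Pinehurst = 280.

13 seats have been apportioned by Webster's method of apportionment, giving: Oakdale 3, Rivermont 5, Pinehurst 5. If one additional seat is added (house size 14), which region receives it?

Priority for the next seat is population ÷ (current seats + 0.5).
Priorities: Oakdale 58.571, Rivermont 59.455, Pinehurst 50.909.
Highest priority: Rivermont.

Rivermont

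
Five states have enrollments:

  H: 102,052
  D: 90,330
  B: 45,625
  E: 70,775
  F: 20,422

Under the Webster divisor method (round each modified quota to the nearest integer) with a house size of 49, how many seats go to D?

Standard divisor 329204/49 ≈ 6718.449; standard quotas: H 15.190, D 13.445, B 6.791, E 10.534, F 3.040.
Rounding to the nearest integer gives H 15, D 13, B 7, E 11, F 3 — total 49, matching the house size, so no adjustment is needed.
D receives 13.

13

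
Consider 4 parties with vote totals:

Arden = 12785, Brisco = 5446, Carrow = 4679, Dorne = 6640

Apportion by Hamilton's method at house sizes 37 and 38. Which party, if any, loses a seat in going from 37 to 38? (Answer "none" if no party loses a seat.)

At 37 seats: Arden 16, Brisco 7, Carrow 6, Dorne 8.
At 38 seats: Arden 16, Brisco 7, Carrow 6, Dorne 9.
No party's allocation decreased.

none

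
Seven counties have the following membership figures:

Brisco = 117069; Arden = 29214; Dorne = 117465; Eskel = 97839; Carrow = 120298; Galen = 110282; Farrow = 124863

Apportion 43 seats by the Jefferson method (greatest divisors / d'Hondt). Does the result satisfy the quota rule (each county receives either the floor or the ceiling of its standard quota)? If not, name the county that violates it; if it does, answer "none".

none

Standard quotas: Brisco 7.021, Arden 1.752, Dorne 7.044, Eskel 5.867, Carrow 7.214, Galen 6.614, Farrow 7.488.
Jefferson allocation: Brisco 7, Arden 1, Dorne 7, Eskel 6, Carrow 7, Galen 7, Farrow 8.
Every allocation lies between the lower and upper quota.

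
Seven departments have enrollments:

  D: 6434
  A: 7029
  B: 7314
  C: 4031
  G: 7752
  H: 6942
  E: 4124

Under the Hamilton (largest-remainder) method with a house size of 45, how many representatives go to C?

Standard divisor: 43626 ÷ 45 ≈ 969.467.
Standard quotas: D 6.6366, A 7.2504, B 7.5444, C 4.1580, G 7.9961, H 7.1606, E 4.2539.
Lower quotas: D 6, A 7, B 7, C 4, G 7, H 7, E 4 (sum 42, leaving 3 seats).
Remainders in descending order: G 0.9961, D 0.6366, B 0.5444, E 0.2539, A 0.2504, H 0.1606, C 0.1580.
Largest remainders: G, D, B receive the extra seats.
C receives 4.

4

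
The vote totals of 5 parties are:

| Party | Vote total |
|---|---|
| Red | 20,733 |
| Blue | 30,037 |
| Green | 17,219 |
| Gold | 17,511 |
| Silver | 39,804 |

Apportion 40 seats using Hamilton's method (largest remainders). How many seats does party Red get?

Total 125304; standard divisor 125304/40 ≈ 3132.6.
Standard quotas: Red 6.6185, Blue 9.5885, Green 5.4967, Gold 5.5899, Silver 12.7064.
Lower quotas: Red 6, Blue 9, Green 5, Gold 5, Silver 12 (sum 37, leaving 3 seats).
Remainders in descending order: Silver 0.7064, Red 0.6185, Gold 0.5899, Blue 0.5885, Green 0.4967.
The surplus seats go to Silver, Red, Gold.
Red receives 7.

7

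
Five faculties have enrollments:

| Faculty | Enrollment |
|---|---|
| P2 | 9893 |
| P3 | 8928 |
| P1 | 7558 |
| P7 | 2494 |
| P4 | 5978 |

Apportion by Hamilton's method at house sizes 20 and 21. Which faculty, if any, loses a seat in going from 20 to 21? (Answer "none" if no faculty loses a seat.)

P7

At 20 seats: P2 6, P3 5, P1 4, P7 2, P4 3.
At 21 seats: P2 6, P3 5, P1 5, P7 1, P4 4.
P7 drops from 2 to 1.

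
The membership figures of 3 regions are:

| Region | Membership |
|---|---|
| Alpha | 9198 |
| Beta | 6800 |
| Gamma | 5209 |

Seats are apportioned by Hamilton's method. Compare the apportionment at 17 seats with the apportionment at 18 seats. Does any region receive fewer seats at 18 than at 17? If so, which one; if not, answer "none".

none

At 17 seats: Alpha 7, Beta 6, Gamma 4.
At 18 seats: Alpha 8, Beta 6, Gamma 4.
No region's allocation decreased.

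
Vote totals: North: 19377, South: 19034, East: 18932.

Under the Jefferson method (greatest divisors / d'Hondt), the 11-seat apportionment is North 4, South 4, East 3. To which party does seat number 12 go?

East

Priority for the next seat is population ÷ (current seats + 1).
Priorities: North 3875.400, South 3806.800, East 4733.000.
Highest priority: East.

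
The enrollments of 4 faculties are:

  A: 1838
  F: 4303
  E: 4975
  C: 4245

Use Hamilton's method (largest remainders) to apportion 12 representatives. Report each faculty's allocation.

The standard divisor is 15361/12 ≈ 1280.083.
Standard quotas: A 1.436, F 3.361, E 3.886, C 3.316.
Lower quotas: A 1, F 3, E 3, C 3 (sum 10, leaving 2 seats).
Remainders in descending order: E 0.886, A 0.436, F 0.361, C 0.316.
Largest remainders: E, A receive the extra seats.

A: 2; F: 3; E: 4; C: 3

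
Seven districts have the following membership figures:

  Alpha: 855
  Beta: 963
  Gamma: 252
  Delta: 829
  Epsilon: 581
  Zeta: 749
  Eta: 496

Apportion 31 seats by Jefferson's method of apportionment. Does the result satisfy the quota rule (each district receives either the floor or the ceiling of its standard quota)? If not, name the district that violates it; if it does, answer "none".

none

Standard quotas: Alpha 5.610, Beta 6.318, Gamma 1.653, Delta 5.439, Epsilon 3.812, Zeta 4.914, Eta 3.254.
Jefferson allocation: Alpha 6, Beta 6, Gamma 1, Delta 6, Epsilon 4, Zeta 5, Eta 3.
Every allocation lies between the lower and upper quota.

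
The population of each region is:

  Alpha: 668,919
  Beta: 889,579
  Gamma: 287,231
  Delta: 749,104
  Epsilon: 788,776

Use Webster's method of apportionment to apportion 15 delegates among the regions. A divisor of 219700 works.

With modified divisor 219700: modified quotas Alpha 3.045, Beta 4.049, Gamma 1.307, Delta 3.410, Epsilon 3.590.
Rounding to the nearest integer: Alpha 3, Beta 4, Gamma 1, Delta 3, Epsilon 4 (total 15).

Alpha 3, Beta 4, Gamma 1, Delta 3, Epsilon 4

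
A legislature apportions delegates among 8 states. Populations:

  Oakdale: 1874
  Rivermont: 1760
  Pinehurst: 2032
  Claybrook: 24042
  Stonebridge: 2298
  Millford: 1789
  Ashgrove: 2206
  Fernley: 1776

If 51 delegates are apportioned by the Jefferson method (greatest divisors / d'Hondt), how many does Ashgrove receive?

3

Standard divisor 37777/51 ≈ 740.725; standard quotas: Oakdale 2.530, Rivermont 2.376, Pinehurst 2.743, Claybrook 32.457, Stonebridge 3.102, Millford 2.415, Ashgrove 2.978, Fernley 2.398.
Rounding down gives 2, 2, 2, 32, 3, 2, 2, 2 = 47 seats, so the divisor must be adjusted.
With modified divisor 682: modified quotas Oakdale 2.748, Rivermont 2.581, Pinehurst 2.979, Claybrook 35.252, Stonebridge 3.370, Millford 2.623, Ashgrove 3.235, Fernley 2.604.
Rounding down: Oakdale 2, Rivermont 2, Pinehurst 2, Claybrook 35, Stonebridge 3, Millford 2, Ashgrove 3, Fernley 2 (total 51).
Ashgrove receives 3.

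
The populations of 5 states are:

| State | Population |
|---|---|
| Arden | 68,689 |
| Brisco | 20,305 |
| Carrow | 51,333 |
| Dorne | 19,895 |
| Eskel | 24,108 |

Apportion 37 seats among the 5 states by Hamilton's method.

Arden 14, Brisco 4, Carrow 10, Dorne 4, Eskel 5

Standard divisor: 184330 ÷ 37 ≈ 4981.892.
Standard quotas: Arden 13.7877, Brisco 4.0758, Carrow 10.3039, Dorne 3.9935, Eskel 4.8391.
Lower quotas: Arden 13, Brisco 4, Carrow 10, Dorne 3, Eskel 4 (sum 34, leaving 3 seats).
Remainders in descending order: Dorne 0.9935, Eskel 0.8391, Arden 0.7877, Carrow 0.3039, Brisco 0.0758.
Largest remainders: Dorne, Eskel, Arden receive the extra seats.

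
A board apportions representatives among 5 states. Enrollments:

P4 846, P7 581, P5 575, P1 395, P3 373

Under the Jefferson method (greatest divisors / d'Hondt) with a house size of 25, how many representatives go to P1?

Standard divisor 2770/25 ≈ 110.8; standard quotas: P4 7.635, P7 5.244, P5 5.190, P1 3.565, P3 3.366.
Rounding down gives 7, 5, 5, 3, 3 = 23 seats, so the divisor must be adjusted.
With modified divisor 98: modified quotas P4 8.633, P7 5.929, P5 5.867, P1 4.031, P3 3.806.
Rounding down: P4 8, P7 5, P5 5, P1 4, P3 3 (total 25).
P1 receives 4.

4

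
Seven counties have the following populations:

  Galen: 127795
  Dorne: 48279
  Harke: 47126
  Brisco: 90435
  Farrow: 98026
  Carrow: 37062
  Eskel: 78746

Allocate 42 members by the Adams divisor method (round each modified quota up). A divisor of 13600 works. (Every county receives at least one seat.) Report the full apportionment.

Galen=10, Dorne=4, Harke=4, Brisco=7, Farrow=8, Carrow=3, Eskel=6

With modified divisor 13600: modified quotas Galen 9.397, Dorne 3.550, Harke 3.465, Brisco 6.650, Farrow 7.208, Carrow 2.725, Eskel 5.790.
Rounding up: Galen 10, Dorne 4, Harke 4, Brisco 7, Farrow 8, Carrow 3, Eskel 6 (total 42).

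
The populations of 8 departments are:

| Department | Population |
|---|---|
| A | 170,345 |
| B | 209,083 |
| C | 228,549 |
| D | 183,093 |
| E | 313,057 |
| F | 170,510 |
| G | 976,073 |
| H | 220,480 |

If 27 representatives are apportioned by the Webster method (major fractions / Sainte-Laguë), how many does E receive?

3

Standard divisor 2471190/27 ≈ 91525.556; standard quotas: A 1.861, B 2.284, C 2.497, D 2.000, E 3.420, F 1.863, G 10.664, H 2.409.
Rounding to the nearest integer gives 2, 2, 2, 2, 3, 2, 11, 2 = 26 seats, so the divisor must be adjusted.
With modified divisor 90400: modified quotas A 1.884, B 2.313, C 2.528, D 2.025, E 3.463, F 1.886, G 10.797, H 2.439.
Rounding to the nearest integer: A 2, B 2, C 3, D 2, E 3, F 2, G 11, H 2 (total 27).
E receives 3.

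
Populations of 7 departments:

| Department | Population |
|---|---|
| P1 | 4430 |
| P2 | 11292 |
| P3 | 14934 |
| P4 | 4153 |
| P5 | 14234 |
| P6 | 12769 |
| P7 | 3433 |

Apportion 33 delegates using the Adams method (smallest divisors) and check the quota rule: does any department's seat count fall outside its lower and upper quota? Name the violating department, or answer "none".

none

Standard quotas: P1 2.241, P2 5.711, P3 7.553, P4 2.101, P5 7.199, P6 6.458, P7 1.736.
Adams allocation: P1 3, P2 6, P3 7, P4 2, P5 7, P6 6, P7 2.
Every allocation lies between the lower and upper quota.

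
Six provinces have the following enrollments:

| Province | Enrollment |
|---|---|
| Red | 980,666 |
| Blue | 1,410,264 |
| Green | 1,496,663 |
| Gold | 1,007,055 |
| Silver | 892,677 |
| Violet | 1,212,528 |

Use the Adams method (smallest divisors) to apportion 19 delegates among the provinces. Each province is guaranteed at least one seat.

Red=3; Blue=4; Green=4; Gold=3; Silver=2; Violet=3

Standard divisor 6999853/19 ≈ 368413.316; standard quotas: Red 2.662, Blue 3.828, Green 4.062, Gold 2.733, Silver 2.423, Violet 3.291.
Rounding up gives 3, 4, 5, 3, 3, 4 = 22 seats, so the divisor must be adjusted.
With modified divisor 458200: modified quotas Red 2.140, Blue 3.078, Green 3.266, Gold 2.198, Silver 1.948, Violet 2.646.
Rounding up: Red 3, Blue 4, Green 4, Gold 3, Silver 2, Violet 3 (total 19).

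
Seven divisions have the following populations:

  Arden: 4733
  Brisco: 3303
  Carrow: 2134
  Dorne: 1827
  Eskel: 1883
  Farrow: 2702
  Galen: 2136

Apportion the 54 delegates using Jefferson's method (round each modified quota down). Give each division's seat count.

Arden=14, Brisco=10, Carrow=6, Dorne=5, Eskel=5, Farrow=8, Galen=6

Standard divisor 18718/54 ≈ 346.63; standard quotas: Arden 13.654, Brisco 9.529, Carrow 6.156, Dorne 5.271, Eskel 5.432, Farrow 7.795, Galen 6.162.
Rounding down gives 13, 9, 6, 5, 5, 7, 6 = 51 seats, so the divisor must be adjusted.
With modified divisor 320: modified quotas Arden 14.791, Brisco 10.322, Carrow 6.669, Dorne 5.709, Eskel 5.884, Farrow 8.444, Galen 6.675.
Rounding down: Arden 14, Brisco 10, Carrow 6, Dorne 5, Eskel 5, Farrow 8, Galen 6 (total 54).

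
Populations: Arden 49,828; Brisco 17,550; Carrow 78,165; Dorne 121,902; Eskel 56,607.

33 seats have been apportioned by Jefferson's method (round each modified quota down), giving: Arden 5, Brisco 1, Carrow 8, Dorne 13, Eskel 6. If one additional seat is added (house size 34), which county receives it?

Priority for the next seat is population ÷ (current seats + 1).
Priorities: Arden 8304.667, Brisco 8775.000, Carrow 8685.000, Dorne 8707.286, Eskel 8086.714.
Highest priority: Brisco.

Brisco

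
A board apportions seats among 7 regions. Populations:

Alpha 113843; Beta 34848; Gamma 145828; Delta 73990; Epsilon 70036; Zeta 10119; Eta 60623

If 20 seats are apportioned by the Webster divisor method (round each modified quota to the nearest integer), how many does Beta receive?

Standard divisor 509287/20 ≈ 25464.35; standard quotas: Alpha 4.471, Beta 1.369, Gamma 5.727, Delta 2.906, Epsilon 2.750, Zeta 0.397, Eta 2.381.
Rounding to the nearest integer gives 4, 1, 6, 3, 3, 0, 2 = 19 seats, so the divisor must be adjusted.
With modified divisor 24800: modified quotas Alpha 4.590, Beta 1.405, Gamma 5.880, Delta 2.983, Epsilon 2.824, Zeta 0.408, Eta 2.444.
Rounding to the nearest integer: Alpha 5, Beta 1, Gamma 6, Delta 3, Epsilon 3, Zeta 0, Eta 2 (total 20).
Beta receives 1.

1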